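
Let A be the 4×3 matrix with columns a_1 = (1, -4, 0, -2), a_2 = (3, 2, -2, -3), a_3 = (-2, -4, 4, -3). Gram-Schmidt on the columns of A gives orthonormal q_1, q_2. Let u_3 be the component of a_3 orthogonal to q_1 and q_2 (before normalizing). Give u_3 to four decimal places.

a_1 = (1, -4, 0, -2); ‖a_1‖ = 4.5826, so q_1 = (0.2182, -0.8729, 0.0000, -0.4364).
q_1·a_2 = 0.2182·3 + (-0.8729)·2 + 0.0000·(-2) + (-0.4364)·(-3) = 0.2182.
u_2 = a_2 − 0.2182·q_1 = (2.9524, 2.1905, -2.0000, -2.9048).
‖u_2‖ = 5.0943, so q_2 = (0.5795, 0.4300, -0.3926, -0.5702).
q_1·a_3 = 0.2182·(-2) + (-0.8729)·(-4) + 0.0000·4 + (-0.4364)·(-3) = 4.3644; q_2·a_3 = 0.5795·(-2) + 0.4300·(-4) + (-0.3926)·4 + (-0.5702)·(-3) = -2.7388.
u_3 = a_3 − 4.3644·q_1 + 2.7388·q_2 = (-1.3651, 0.9872, 2.9248, -2.6569).

u_3 = (-1.3651, 0.9872, 2.9248, -2.6569)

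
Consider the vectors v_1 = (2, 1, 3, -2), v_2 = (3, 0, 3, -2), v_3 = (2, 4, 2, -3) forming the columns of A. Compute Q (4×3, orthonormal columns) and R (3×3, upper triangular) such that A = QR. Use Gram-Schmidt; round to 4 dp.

Q = [[0.4714, 0.6375, 0.4983], [0.2357, -0.7570, 0.4983], [0.7071, -0.1195, -0.6644], [-0.4714, 0.0797, -0.2491]], R = [[4.2426, 4.4783, 4.7140], [0.0000, 1.3944, -2.2311], [0.0000, 0.0000, 2.4083]]

v_1 = (2, 1, 3, -2); ‖v_1‖ = 4.2426, so q_1 = (0.4714, 0.2357, 0.7071, -0.4714).
q_1·v_2 = 0.4714·3 + 0.2357·0 + 0.7071·3 + (-0.4714)·(-2) = 4.4783.
u_2 = v_2 − 4.4783·q_1 = (0.8889, -1.0556, -0.1667, 0.1111).
‖u_2‖ = 1.3944, so q_2 = (0.6375, -0.7570, -0.1195, 0.0797).
q_1·v_3 = 0.4714·2 + 0.2357·4 + 0.7071·2 + (-0.4714)·(-3) = 4.7140; q_2·v_3 = 0.6375·2 + (-0.7570)·4 + (-0.1195)·2 + 0.0797·(-3) = -2.2311.
u_3 = v_3 − 4.7140·q_1 + 2.2311·q_2 = (1.2000, 1.2000, -1.6000, -0.6000).
‖u_3‖ = 2.4083, so q_3 = (0.4983, 0.4983, -0.6644, -0.2491).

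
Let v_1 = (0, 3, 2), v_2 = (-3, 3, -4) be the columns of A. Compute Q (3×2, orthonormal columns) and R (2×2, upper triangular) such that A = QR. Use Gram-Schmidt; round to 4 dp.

Q = [[0.0000, -0.5151], [0.8321, 0.4755], [0.5547, -0.7132]], R = [[3.6056, 0.2774], [0.0000, 5.8244]]

v_1 = (0, 3, 2); ‖v_1‖ = 3.6056, so e_1 = (0.0000, 0.8321, 0.5547).
e_1·v_2 = 0.0000·(-3) + 0.8321·3 + 0.5547·(-4) = 0.2774.
u_2 = v_2 − 0.2774·e_1 = (-3.0000, 2.7692, -4.1538).
‖u_2‖ = 5.8244, so e_2 = (-0.5151, 0.4755, -0.7132).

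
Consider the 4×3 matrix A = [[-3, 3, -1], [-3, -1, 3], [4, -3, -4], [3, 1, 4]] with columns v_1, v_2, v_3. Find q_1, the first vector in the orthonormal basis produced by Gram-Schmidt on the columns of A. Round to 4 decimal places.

v_1 = (-3, -3, 4, 3); ‖v_1‖ = 6.5574, so q_1 = (-0.4575, -0.4575, 0.6100, 0.4575).

q_1 = (-0.4575, -0.4575, 0.6100, 0.4575)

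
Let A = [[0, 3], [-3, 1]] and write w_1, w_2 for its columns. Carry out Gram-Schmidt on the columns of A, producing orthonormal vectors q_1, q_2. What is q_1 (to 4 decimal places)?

w_1 = (0, -3); ‖w_1‖ = 3.0000, so q_1 = (0.0000, -1.0000).

q_1 = (0.0000, -1.0000)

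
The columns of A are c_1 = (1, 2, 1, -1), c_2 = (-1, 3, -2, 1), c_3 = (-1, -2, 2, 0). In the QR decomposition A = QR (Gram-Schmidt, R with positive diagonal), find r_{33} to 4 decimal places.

r_{33} = 1.7660

e_1 = c_1/‖c_1‖ = (1, 2, 1, -1)/2.6458 = (0.3780, 0.7559, 0.3780, -0.3780).
r_{12} = e_1·c_2 = 0.7559.
u_2 = c_2 − 0.7559·e_1 = (-1.2857, 2.4286, -2.2857, 1.2857).
‖u_2‖ = 3.7985, so e_2 = (-0.3385, 0.6394, -0.6017, 0.3385).
r_{13} = e_1·c_3 = -1.1339; r_{23} = e_2·c_3 = -2.1437.
u_3 = c_3 + 1.1339·e_1 + 2.1437·e_2 = (-1.2970, 0.2277, 1.1386, 0.2970).
r_{33} = ‖u_3‖ = 1.7660.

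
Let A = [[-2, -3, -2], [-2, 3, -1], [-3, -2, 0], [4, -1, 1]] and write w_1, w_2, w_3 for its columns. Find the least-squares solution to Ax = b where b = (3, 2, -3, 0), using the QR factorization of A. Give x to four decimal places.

x = (0.7796, 0.3003, -2.7328)

q_1 = w_1/‖w_1‖ = (-2, -2, -3, 4)/5.7446 = (-0.3482, -0.3482, -0.5222, 0.6963).
r_{12} = q_1·w_2 = 0.3482.
u_2 = w_2 − 0.3482·q_1 = (-2.8788, 3.1212, -1.8182, -1.2424).
‖u_2‖ = 4.7832, so q_2 = (-0.6019, 0.6525, -0.3801, -0.2597).
r_{13} = q_1·w_3 = 1.7408; r_{23} = q_2·w_3 = 0.2914.
u_3 = w_3 − 1.7408·q_1 − 0.2914·q_2 = (-1.2185, -0.5841, 1.0199, -0.1364).
‖u_3‖ = 1.6985, so q_3 = (-0.7174, -0.3439, 0.6005, -0.0803).
Qᵀb = (-0.1741, 0.6399, -4.6415).
Back-substitute: x_3 = -4.6415/1.6985 = -2.7328.
x_2 = (0.6399 − 0.2914·(-2.7328))/4.7832 = 0.3003.
x_1 = (-0.1741 − 0.3482·0.3003 − 1.7408·(-2.7328))/5.7446 = 0.7796.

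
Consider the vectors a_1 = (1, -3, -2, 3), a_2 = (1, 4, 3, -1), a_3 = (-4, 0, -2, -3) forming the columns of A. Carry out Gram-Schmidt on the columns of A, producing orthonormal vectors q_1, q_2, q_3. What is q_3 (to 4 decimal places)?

q_1 = a_1/‖a_1‖ = (1, -3, -2, 3)/4.7958 = (0.2085, -0.6255, -0.4170, 0.6255).
r_{12} = q_1·a_2 = -4.1703.
u_2 = a_2 + 4.1703·q_1 = (1.8696, 1.3913, 1.2609, 1.6087).
‖u_2‖ = 3.0998, so q_2 = (0.6031, 0.4488, 0.4068, 0.5190).
r_{13} = q_1·a_3 = -1.8766; r_{23} = q_2·a_3 = -4.7829.
u_3 = a_3 + 1.8766·q_1 + 4.7829·q_2 = (-0.7240, 0.9729, -0.8371, 0.6561).
‖u_3‖ = 1.6130, so q_3 = (-0.4488, 0.6031, -0.5190, 0.4068).

q_3 = (-0.4488, 0.6031, -0.5190, 0.4068)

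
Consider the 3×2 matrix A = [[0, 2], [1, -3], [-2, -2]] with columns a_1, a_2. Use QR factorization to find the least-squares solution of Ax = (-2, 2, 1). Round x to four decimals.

a_1 = (0, 1, -2); ‖a_1‖ = 2.2361, so e_1 = (0.0000, 0.4472, -0.8944).
e_1·a_2 = 0.0000·2 + 0.4472·(-3) + (-0.8944)·(-2) = 0.4472.
u_2 = a_2 − 0.4472·e_1 = (2.0000, -3.2000, -1.6000).
‖u_2‖ = 4.0988, so e_2 = (0.4880, -0.7807, -0.3904).
Qᵀb = (0.0000, -2.9277).
Back-substitute: x_2 = -2.9277/4.0988 = -0.7143.
x_1 = (0.0000 − 0.4472·(-0.7143))/2.2361 = 0.1429.

x = (0.1429, -0.7143)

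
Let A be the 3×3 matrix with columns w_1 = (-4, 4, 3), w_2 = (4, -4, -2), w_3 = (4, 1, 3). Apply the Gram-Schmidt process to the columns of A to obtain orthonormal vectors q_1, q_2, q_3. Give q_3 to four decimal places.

q_3 = (0.7071, 0.7071, 0.0000)

w_1 = (-4, 4, 3); ‖w_1‖ = 6.4031, so q_1 = (-0.6247, 0.6247, 0.4685).
q_1·w_2 = (-0.6247)·4 + 0.6247·(-4) + 0.4685·(-2) = -5.9346.
u_2 = w_2 + 5.9346·q_1 = (0.2927, -0.2927, 0.7805).
‖u_2‖ = 0.8835, so q_2 = (0.3313, -0.3313, 0.8835).
q_1·w_3 = (-0.6247)·4 + 0.6247·1 + 0.4685·3 = -0.4685; q_2·w_3 = 0.3313·4 + (-0.3313)·1 + 0.8835·3 = 3.6442.
u_3 = w_3 + 0.4685·q_1 − 3.6442·q_2 = (2.5000, 2.5000, 0.0000).
‖u_3‖ = 3.5355, so q_3 = (0.7071, 0.7071, 0.0000).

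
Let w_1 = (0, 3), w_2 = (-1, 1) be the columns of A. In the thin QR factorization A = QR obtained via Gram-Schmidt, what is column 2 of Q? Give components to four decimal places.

q_2 = (-1.0000, 0.0000)

q_1 = w_1/‖w_1‖ = (0, 3)/3.0000 = (0.0000, 1.0000).
r_{12} = q_1·w_2 = 1.0000.
u_2 = w_2 − 1.0000·q_1 = (-1.0000, 0.0000).
‖u_2‖ = 1.0000, so q_2 = (-1.0000, 0.0000).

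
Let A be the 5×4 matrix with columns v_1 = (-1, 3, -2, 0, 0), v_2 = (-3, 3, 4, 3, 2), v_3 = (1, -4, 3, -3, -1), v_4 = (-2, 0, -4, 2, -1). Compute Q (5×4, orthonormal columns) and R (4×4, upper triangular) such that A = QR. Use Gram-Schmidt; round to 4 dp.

Q = [[-0.2673, -0.4008, -0.2946, -0.7848], [0.8018, 0.3164, 0.1608, -0.4174], [-0.5345, 0.6751, 0.3885, -0.2337], [0.0000, 0.4430, -0.8312, 0.1784], [0.0000, 0.2953, -0.2134, -0.3514]], R = [[3.7417, 1.0690, -5.0780, 2.6726], [0.0000, 6.7718, -1.2658, -1.3079], [0.0000, 0.0000, 2.9346, -2.4140], [0.0000, 0.0000, 0.0000, 3.2124]]

e_1 = v_1/‖v_1‖ = (-1, 3, -2, 0, 0)/3.7417 = (-0.2673, 0.8018, -0.5345, 0.0000, 0.0000).
r_{12} = e_1·v_2 = 1.0690.
u_2 = v_2 − 1.0690·e_1 = (-2.7143, 2.1429, 4.5714, 3.0000, 2.0000).
‖u_2‖ = 6.7718, so e_2 = (-0.4008, 0.3164, 0.6751, 0.4430, 0.2953).
r_{13} = e_1·v_3 = -5.0780; r_{23} = e_2·v_3 = -1.2658.
u_3 = v_3 + 5.0780·e_1 + 1.2658·e_2 = (-0.8645, 0.4720, 1.1402, -2.4393, -0.6262).
‖u_3‖ = 2.9346, so e_3 = (-0.2946, 0.1608, 0.3885, -0.8312, -0.2134).
r_{14} = e_1·v_4 = 2.6726; r_{24} = e_2·v_4 = -1.3079; r_{34} = e_3·v_4 = -2.4140.
u_4 = v_4 − 2.6726·e_1 + 1.3079·e_2 + 2.4140·e_3 = (-2.5211, -1.3407, -0.7506, 0.5730, -1.1288).
‖u_4‖ = 3.2124, so e_4 = (-0.7848, -0.4174, -0.2337, 0.1784, -0.3514).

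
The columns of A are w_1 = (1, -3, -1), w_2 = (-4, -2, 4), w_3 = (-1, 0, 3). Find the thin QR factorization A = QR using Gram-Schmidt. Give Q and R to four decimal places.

q_1 = w_1/‖w_1‖ = (1, -3, -1)/3.3166 = (0.3015, -0.9045, -0.3015).
r_{12} = q_1·w_2 = -0.6030.
u_2 = w_2 + 0.6030·q_1 = (-3.8182, -2.5455, 3.8182).
‖u_2‖ = 5.9696, so q_2 = (-0.6396, -0.4264, 0.6396).
r_{13} = q_1·w_3 = -1.2060; r_{23} = q_2·w_3 = 2.5584.
u_3 = w_3 + 1.2060·q_1 − 2.5584·q_2 = (1.0000, 0.0000, 1.0000).
‖u_3‖ = 1.4142, so q_3 = (0.7071, 0.0000, 0.7071).

Q = [[0.3015, -0.6396, 0.7071], [-0.9045, -0.4264, 0.0000], [-0.3015, 0.6396, 0.7071]], R = [[3.3166, -0.6030, -1.2060], [0.0000, 5.9696, 2.5584], [0.0000, 0.0000, 1.4142]]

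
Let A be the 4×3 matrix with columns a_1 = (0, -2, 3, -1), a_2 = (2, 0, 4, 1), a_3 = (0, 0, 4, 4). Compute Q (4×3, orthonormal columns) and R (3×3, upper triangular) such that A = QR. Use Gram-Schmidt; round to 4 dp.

a_1 = (0, -2, 3, -1); ‖a_1‖ = 3.7417, so q_1 = (0.0000, -0.5345, 0.8018, -0.2673).
q_1·a_2 = 0.0000·2 + (-0.5345)·0 + 0.8018·4 + (-0.2673)·1 = 2.9399.
u_2 = a_2 − 2.9399·q_1 = (2.0000, 1.5714, 1.6429, 1.7857).
‖u_2‖ = 3.5153, so q_2 = (0.5689, 0.4470, 0.4673, 0.5080).
q_1·a_3 = 0.0000·0 + (-0.5345)·0 + 0.8018·4 + (-0.2673)·4 = 2.1381; q_2·a_3 = 0.5689·0 + 0.4470·0 + 0.4673·4 + 0.5080·4 = 3.9013.
u_3 = a_3 − 2.1381·q_1 − 3.9013·q_2 = (-2.2197, -0.6012, 0.4624, 2.5896).
‖u_3‖ = 3.4940, so q_3 = (-0.6353, -0.1721, 0.1323, 0.7412).

Q = [[0.0000, 0.5689, -0.6353], [-0.5345, 0.4470, -0.1721], [0.8018, 0.4673, 0.1323], [-0.2673, 0.5080, 0.7412]], R = [[3.7417, 2.9399, 2.1381], [0.0000, 3.5153, 3.9013], [0.0000, 0.0000, 3.4940]]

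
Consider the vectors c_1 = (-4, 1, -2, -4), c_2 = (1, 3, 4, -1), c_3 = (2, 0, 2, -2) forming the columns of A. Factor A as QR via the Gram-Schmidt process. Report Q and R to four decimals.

e_1 = c_1/‖c_1‖ = (-4, 1, -2, -4)/6.0828 = (-0.6576, 0.1644, -0.3288, -0.6576).
r_{12} = e_1·c_2 = -0.8220.
u_2 = c_2 + 0.8220·e_1 = (0.4595, 3.1351, 3.7297, -1.5405).
‖u_2‖ = 5.1307, so e_2 = (0.0896, 0.6111, 0.7269, -0.3003).
r_{13} = e_1·c_3 = -0.6576; r_{23} = e_2·c_3 = 2.2335.
u_3 = c_3 + 0.6576·e_1 − 2.2335·e_2 = (1.3676, -1.2567, 0.1602, -1.7618).
‖u_3‖ = 2.5650, so e_3 = (0.5332, -0.4899, 0.0624, -0.6869).

Q = [[-0.6576, 0.0896, 0.5332], [0.1644, 0.6111, -0.4899], [-0.3288, 0.7269, 0.0624], [-0.6576, -0.3003, -0.6869]], R = [[6.0828, -0.8220, -0.6576], [0.0000, 5.1307, 2.2335], [0.0000, 0.0000, 2.5650]]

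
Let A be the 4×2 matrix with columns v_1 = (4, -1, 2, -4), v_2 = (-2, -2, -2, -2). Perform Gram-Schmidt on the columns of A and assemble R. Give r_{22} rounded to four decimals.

r_{22} = 3.9865

v_1 = (4, -1, 2, -4); ‖v_1‖ = 6.0828, so q_1 = (0.6576, -0.1644, 0.3288, -0.6576).
q_1·v_2 = 0.6576·(-2) + (-0.1644)·(-2) + 0.3288·(-2) + (-0.6576)·(-2) = -0.3288.
u_2 = v_2 + 0.3288·q_1 = (-1.7838, -2.0541, -1.8919, -2.2162).
r_{22} = ‖u_2‖ = 3.9865.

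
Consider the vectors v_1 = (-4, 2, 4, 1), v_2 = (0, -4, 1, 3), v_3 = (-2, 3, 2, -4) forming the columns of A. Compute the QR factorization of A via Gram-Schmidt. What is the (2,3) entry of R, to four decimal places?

r_{23} = -4.2213

v_1 = (-4, 2, 4, 1); ‖v_1‖ = 6.0828, so e_1 = (-0.6576, 0.3288, 0.6576, 0.1644).
e_1·v_2 = (-0.6576)·0 + 0.3288·(-4) + 0.6576·1 + 0.1644·3 = -0.1644.
u_2 = v_2 + 0.1644·e_1 = (-0.1081, -3.9459, 1.1081, 3.0270).
‖u_2‖ = 5.0964, so e_2 = (-0.0212, -0.7743, 0.2174, 0.5940).
r_{23} = e_2·v_3 = -4.2213.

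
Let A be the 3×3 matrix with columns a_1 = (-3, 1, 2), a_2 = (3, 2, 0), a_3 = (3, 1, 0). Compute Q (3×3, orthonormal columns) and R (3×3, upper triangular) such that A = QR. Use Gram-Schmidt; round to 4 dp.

Q = [[-0.8018, 0.4867, 0.3468], [0.2673, 0.8111, -0.5203], [0.5345, 0.3244, 0.7804]], R = [[3.7417, -1.8708, -2.1381], [0.0000, 3.0822, 2.2711], [0.0000, 0.0000, 0.5203]]

a_1 = (-3, 1, 2); ‖a_1‖ = 3.7417, so q_1 = (-0.8018, 0.2673, 0.5345).
q_1·a_2 = (-0.8018)·3 + 0.2673·2 + 0.5345·0 = -1.8708.
u_2 = a_2 + 1.8708·q_1 = (1.5000, 2.5000, 1.0000).
‖u_2‖ = 3.0822, so q_2 = (0.4867, 0.8111, 0.3244).
q_1·a_3 = (-0.8018)·3 + 0.2673·1 + 0.5345·0 = -2.1381; q_2·a_3 = 0.4867·3 + 0.8111·1 + 0.3244·0 = 2.2711.
u_3 = a_3 + 2.1381·q_1 − 2.2711·q_2 = (0.1805, -0.2707, 0.4060).
‖u_3‖ = 0.5203, so q_3 = (0.3468, -0.5203, 0.7804).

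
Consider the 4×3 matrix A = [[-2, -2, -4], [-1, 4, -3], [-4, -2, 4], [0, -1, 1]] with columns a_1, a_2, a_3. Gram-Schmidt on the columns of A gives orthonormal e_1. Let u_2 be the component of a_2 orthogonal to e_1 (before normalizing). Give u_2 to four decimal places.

e_1 = a_1/‖a_1‖ = (-2, -1, -4, 0)/4.5826 = (-0.4364, -0.2182, -0.8729, 0.0000).
r_{12} = e_1·a_2 = 1.7457.
u_2 = a_2 − 1.7457·e_1 = (-1.2381, 4.3810, -0.4762, -1.0000).

u_2 = (-1.2381, 4.3810, -0.4762, -1.0000)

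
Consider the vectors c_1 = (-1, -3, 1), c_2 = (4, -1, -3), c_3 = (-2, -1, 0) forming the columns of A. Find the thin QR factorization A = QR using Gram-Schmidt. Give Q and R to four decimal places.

c_1 = (-1, -3, 1); ‖c_1‖ = 3.3166, so e_1 = (-0.3015, -0.9045, 0.3015).
e_1·c_2 = (-0.3015)·4 + (-0.9045)·(-1) + 0.3015·(-3) = -1.2060.
u_2 = c_2 + 1.2060·e_1 = (3.6364, -2.0909, -2.6364).
‖u_2‖ = 4.9543, so e_2 = (0.7340, -0.4220, -0.5321).
e_1·c_3 = (-0.3015)·(-2) + (-0.9045)·(-1) + 0.3015·0 = 1.5076; e_2·c_3 = 0.7340·(-2) + (-0.4220)·(-1) + (-0.5321)·0 = -1.0459.
u_3 = c_3 − 1.5076·e_1 + 1.0459·e_2 = (-0.7778, -0.0778, -1.0111).
‖u_3‖ = 1.2780, so e_3 = (-0.6086, -0.0609, -0.7912).

Q = [[-0.3015, 0.7340, -0.6086], [-0.9045, -0.4220, -0.0609], [0.3015, -0.5321, -0.7912]], R = [[3.3166, -1.2060, 1.5076], [0.0000, 4.9543, -1.0459], [0.0000, 0.0000, 1.2780]]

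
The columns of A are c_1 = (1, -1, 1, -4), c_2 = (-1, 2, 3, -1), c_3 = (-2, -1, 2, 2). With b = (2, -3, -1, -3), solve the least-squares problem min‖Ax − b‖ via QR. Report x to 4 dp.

c_1 = (1, -1, 1, -4); ‖c_1‖ = 4.3589, so e_1 = (0.2294, -0.2294, 0.2294, -0.9177).
e_1·c_2 = 0.2294·(-1) + (-0.2294)·2 + 0.2294·3 + (-0.9177)·(-1) = 0.9177.
u_2 = c_2 − 0.9177·e_1 = (-1.2105, 2.2105, 2.7895, -0.1579).
‖u_2‖ = 3.7627, so e_2 = (-0.3217, 0.5875, 0.7413, -0.0420).
e_1·c_3 = 0.2294·(-2) + (-0.2294)·(-1) + 0.2294·2 + (-0.9177)·2 = -1.6059; e_2·c_3 = (-0.3217)·(-2) + 0.5875·(-1) + 0.7413·2 + (-0.0420)·2 = 1.4547.
u_3 = c_3 + 1.6059·e_1 − 1.4547·e_2 = (-1.1636, -2.2230, 1.2900, 0.5874).
‖u_3‖ = 2.8818, so e_3 = (-0.4038, -0.7714, 0.4476, 0.2038).
Qᵀb = (3.6707, -3.0213, 0.4476).
Back-substitute: x_3 = 0.4476/2.8818 = 0.1553.
x_2 = (-3.0213 − 1.4547·0.1553)/3.7627 = -0.8630.
x_1 = (3.6707 − 0.9177·(-0.8630) + 1.6059·0.1553)/4.3589 = 1.0810.

x = (1.0810, -0.8630, 0.1553)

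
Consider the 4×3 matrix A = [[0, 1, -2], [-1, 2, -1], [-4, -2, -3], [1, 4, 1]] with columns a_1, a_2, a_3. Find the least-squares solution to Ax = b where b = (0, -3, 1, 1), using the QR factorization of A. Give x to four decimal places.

e_1 = a_1/‖a_1‖ = (0, -1, -4, 1)/4.2426 = (0.0000, -0.2357, -0.9428, 0.2357).
r_{12} = e_1·a_2 = 2.3570.
u_2 = a_2 − 2.3570·e_1 = (1.0000, 2.5556, 0.2222, 3.4444).
‖u_2‖ = 4.4096, so e_2 = (0.2268, 0.5795, 0.0504, 0.7811).
r_{13} = e_1·a_3 = 3.2998; r_{23} = e_2·a_3 = -0.4032.
u_3 = a_3 − 3.2998·e_1 + 0.4032·e_2 = (-1.9086, 0.0114, 0.1314, 0.5371).
‖u_3‖ = 1.9871, so e_3 = (-0.9605, 0.0058, 0.0661, 0.2703).
Qᵀb = (0.0000, -0.9071, 0.3192).
Back-substitute: x_3 = 0.3192/1.9871 = 0.1606.
x_2 = (-0.9071 + 0.4032·0.1606)/4.4096 = -0.1910.
x_1 = (0.0000 − 2.3570·(-0.1910) − 3.2998·0.1606)/4.2426 = -0.0188.

x = (-0.0188, -0.1910, 0.1606)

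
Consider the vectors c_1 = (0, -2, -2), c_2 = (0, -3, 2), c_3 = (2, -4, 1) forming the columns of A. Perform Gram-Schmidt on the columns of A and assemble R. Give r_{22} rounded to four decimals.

e_1 = c_1/‖c_1‖ = (0, -2, -2)/2.8284 = (0.0000, -0.7071, -0.7071).
r_{12} = e_1·c_2 = 0.7071.
u_2 = c_2 − 0.7071·e_1 = (0.0000, -2.5000, 2.5000).
r_{22} = ‖u_2‖ = 3.5355.

r_{22} = 3.5355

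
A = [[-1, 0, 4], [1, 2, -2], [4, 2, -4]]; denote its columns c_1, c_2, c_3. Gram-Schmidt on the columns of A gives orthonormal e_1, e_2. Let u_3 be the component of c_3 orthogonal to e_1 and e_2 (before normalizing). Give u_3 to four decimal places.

c_1 = (-1, 1, 4); ‖c_1‖ = 4.2426, so e_1 = (-0.2357, 0.2357, 0.9428).
e_1·c_2 = (-0.2357)·0 + 0.2357·2 + 0.9428·2 = 2.3570.
u_2 = c_2 − 2.3570·e_1 = (0.5556, 1.4444, -0.2222).
‖u_2‖ = 1.5635, so e_2 = (0.3553, 0.9239, -0.1421).
e_1·c_3 = (-0.2357)·4 + 0.2357·(-2) + 0.9428·(-4) = -5.1854; e_2·c_3 = 0.3553·4 + 0.9239·(-2) + (-0.1421)·(-4) = 0.1421.
u_3 = c_3 + 5.1854·e_1 − 0.1421·e_2 = (2.7273, -0.9091, 0.9091).

u_3 = (2.7273, -0.9091, 0.9091)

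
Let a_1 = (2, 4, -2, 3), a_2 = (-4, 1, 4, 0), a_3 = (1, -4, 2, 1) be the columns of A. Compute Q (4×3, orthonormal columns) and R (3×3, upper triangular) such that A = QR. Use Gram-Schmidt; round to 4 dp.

Q = [[0.3482, -0.6116, 0.3419], [0.6963, 0.4587, -0.4558], [-0.3482, 0.6116, 0.4558], [0.5222, 0.2039, 0.6838]], R = [[5.7446, -2.0889, -2.6112], [0.0000, 5.3513, -1.0193], [0.0000, 0.0000, 3.7607]]

a_1 = (2, 4, -2, 3); ‖a_1‖ = 5.7446, so e_1 = (0.3482, 0.6963, -0.3482, 0.5222).
e_1·a_2 = 0.3482·(-4) + 0.6963·1 + (-0.3482)·4 + 0.5222·0 = -2.0889.
u_2 = a_2 + 2.0889·e_1 = (-3.2727, 2.4545, 3.2727, 1.0909).
‖u_2‖ = 5.3513, so e_2 = (-0.6116, 0.4587, 0.6116, 0.2039).
e_1·a_3 = 0.3482·1 + 0.6963·(-4) + (-0.3482)·2 + 0.5222·1 = -2.6112; e_2·a_3 = (-0.6116)·1 + 0.4587·(-4) + 0.6116·2 + 0.2039·1 = -1.0193.
u_3 = a_3 + 2.6112·e_1 + 1.0193·e_2 = (1.2857, -1.7143, 1.7143, 2.5714).
‖u_3‖ = 3.7607, so e_3 = (0.3419, -0.4558, 0.4558, 0.6838).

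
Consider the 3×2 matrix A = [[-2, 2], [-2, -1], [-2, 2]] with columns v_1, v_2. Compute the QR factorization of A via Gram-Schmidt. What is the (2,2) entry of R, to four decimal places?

r_{22} = 2.4495

e_1 = v_1/‖v_1‖ = (-2, -2, -2)/3.4641 = (-0.5774, -0.5774, -0.5774).
r_{12} = e_1·v_2 = -1.7321.
u_2 = v_2 + 1.7321·e_1 = (1.0000, -2.0000, 1.0000).
r_{22} = ‖u_2‖ = 2.4495.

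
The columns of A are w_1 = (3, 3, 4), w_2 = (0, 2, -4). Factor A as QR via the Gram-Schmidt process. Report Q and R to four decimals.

w_1 = (3, 3, 4); ‖w_1‖ = 5.8310, so q_1 = (0.5145, 0.5145, 0.6860).
q_1·w_2 = 0.5145·0 + 0.5145·2 + 0.6860·(-4) = -1.7150.
u_2 = w_2 + 1.7150·q_1 = (0.8824, 2.8824, -2.8235).
‖u_2‖ = 4.1302, so q_2 = (0.2136, 0.6979, -0.6836).

Q = [[0.5145, 0.2136], [0.5145, 0.6979], [0.6860, -0.6836]], R = [[5.8310, -1.7150], [0.0000, 4.1302]]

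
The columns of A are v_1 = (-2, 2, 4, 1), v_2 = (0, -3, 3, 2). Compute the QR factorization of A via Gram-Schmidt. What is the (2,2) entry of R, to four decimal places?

v_1 = (-2, 2, 4, 1); ‖v_1‖ = 5.0000, so e_1 = (-0.4000, 0.4000, 0.8000, 0.2000).
e_1·v_2 = (-0.4000)·0 + 0.4000·(-3) + 0.8000·3 + 0.2000·2 = 1.6000.
u_2 = v_2 − 1.6000·e_1 = (0.6400, -3.6400, 1.7200, 1.6800).
r_{22} = ‖u_2‖ = 4.4091.

r_{22} = 4.4091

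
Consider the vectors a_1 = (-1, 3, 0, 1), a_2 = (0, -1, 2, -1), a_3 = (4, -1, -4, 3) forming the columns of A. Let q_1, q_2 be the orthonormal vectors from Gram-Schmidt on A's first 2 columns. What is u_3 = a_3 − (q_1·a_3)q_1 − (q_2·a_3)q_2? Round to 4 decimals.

u_3 = (2.7200, 0.3200, 1.0400, 1.7600)

a_1 = (-1, 3, 0, 1); ‖a_1‖ = 3.3166, so q_1 = (-0.3015, 0.9045, 0.0000, 0.3015).
q_1·a_2 = (-0.3015)·0 + 0.9045·(-1) + 0.0000·2 + 0.3015·(-1) = -1.2060.
u_2 = a_2 + 1.2060·q_1 = (-0.3636, 0.0909, 2.0000, -0.6364).
‖u_2‖ = 2.1320, so q_2 = (-0.1706, 0.0426, 0.9381, -0.2985).
q_1·a_3 = (-0.3015)·4 + 0.9045·(-1) + 0.0000·(-4) + 0.3015·3 = -1.2060; q_2·a_3 = (-0.1706)·4 + 0.0426·(-1) + 0.9381·(-4) + (-0.2985)·3 = -5.3727.
u_3 = a_3 + 1.2060·q_1 + 5.3727·q_2 = (2.7200, 0.3200, 1.0400, 1.7600).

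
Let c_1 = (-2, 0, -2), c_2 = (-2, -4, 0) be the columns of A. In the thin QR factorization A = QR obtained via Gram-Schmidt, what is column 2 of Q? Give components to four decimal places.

q_2 = (-0.2357, -0.9428, 0.2357)

q_1 = c_1/‖c_1‖ = (-2, 0, -2)/2.8284 = (-0.7071, 0.0000, -0.7071).
r_{12} = q_1·c_2 = 1.4142.
u_2 = c_2 − 1.4142·q_1 = (-1.0000, -4.0000, 1.0000).
‖u_2‖ = 4.2426, so q_2 = (-0.2357, -0.9428, 0.2357).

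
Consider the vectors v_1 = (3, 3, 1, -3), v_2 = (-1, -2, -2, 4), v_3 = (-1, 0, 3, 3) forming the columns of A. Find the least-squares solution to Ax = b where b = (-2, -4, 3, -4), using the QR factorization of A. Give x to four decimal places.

x = (-2.1200, -2.3800, -0.1800)

v_1 = (3, 3, 1, -3); ‖v_1‖ = 5.2915, so q_1 = (0.5669, 0.5669, 0.1890, -0.5669).
q_1·v_2 = 0.5669·(-1) + 0.5669·(-2) + 0.1890·(-2) + (-0.5669)·4 = -4.3466.
u_2 = v_2 + 4.3466·q_1 = (1.4643, 0.4643, -1.1786, 1.5357).
‖u_2‖ = 2.4713, so q_2 = (0.5925, 0.1879, -0.4769, 0.6214).
q_1·v_3 = 0.5669·(-1) + 0.5669·0 + 0.1890·3 + (-0.5669)·3 = -1.7008; q_2·v_3 = 0.5925·(-1) + 0.1879·0 + (-0.4769)·3 + 0.6214·3 = -0.1590.
u_3 = v_3 + 1.7008·q_1 + 0.1590·q_2 = (0.0585, 0.9942, 3.2456, 2.1345).
‖u_3‖ = 4.0102, so q_3 = (0.0146, 0.2479, 0.8093, 0.5323).
Qᵀb = (-0.5669, -5.8530, -0.7218).
Back-substitute: x_3 = -0.7218/4.0102 = -0.1800.
x_2 = (-5.8530 + 0.1590·(-0.1800))/2.4713 = -2.3800.
x_1 = (-0.5669 + 4.3466·(-2.3800) + 1.7008·(-0.1800))/5.2915 = -2.1200.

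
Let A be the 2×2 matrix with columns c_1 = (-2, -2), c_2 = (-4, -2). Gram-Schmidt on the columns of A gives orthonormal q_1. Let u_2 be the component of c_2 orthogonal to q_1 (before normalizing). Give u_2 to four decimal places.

u_2 = (-1.0000, 1.0000)

c_1 = (-2, -2); ‖c_1‖ = 2.8284, so q_1 = (-0.7071, -0.7071).
q_1·c_2 = (-0.7071)·(-4) + (-0.7071)·(-2) = 4.2426.
u_2 = c_2 − 4.2426·q_1 = (-1.0000, 1.0000).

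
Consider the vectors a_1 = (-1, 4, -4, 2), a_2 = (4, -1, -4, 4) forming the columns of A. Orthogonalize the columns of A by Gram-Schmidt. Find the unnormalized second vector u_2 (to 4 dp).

u_2 = (4.4324, -2.7297, -2.2703, 3.1351)

e_1 = a_1/‖a_1‖ = (-1, 4, -4, 2)/6.0828 = (-0.1644, 0.6576, -0.6576, 0.3288).
r_{12} = e_1·a_2 = 2.6304.
u_2 = a_2 − 2.6304·e_1 = (4.4324, -2.7297, -2.2703, 3.1351).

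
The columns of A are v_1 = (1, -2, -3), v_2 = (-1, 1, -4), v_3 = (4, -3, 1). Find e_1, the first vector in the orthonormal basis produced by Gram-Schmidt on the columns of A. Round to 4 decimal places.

v_1 = (1, -2, -3); ‖v_1‖ = 3.7417, so e_1 = (0.2673, -0.5345, -0.8018).

e_1 = (0.2673, -0.5345, -0.8018)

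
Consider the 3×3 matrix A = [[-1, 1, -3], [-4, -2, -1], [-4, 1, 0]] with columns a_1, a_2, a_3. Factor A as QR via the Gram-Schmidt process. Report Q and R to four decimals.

Q = [[-0.1741, 0.4558, -0.8729], [-0.6963, -0.6838, -0.2182], [-0.6963, 0.5698, 0.4364]], R = [[5.7446, 0.5222, 1.2185], [0.0000, 2.3932, -0.6838], [0.0000, 0.0000, 2.8368]]

a_1 = (-1, -4, -4); ‖a_1‖ = 5.7446, so q_1 = (-0.1741, -0.6963, -0.6963).
q_1·a_2 = (-0.1741)·1 + (-0.6963)·(-2) + (-0.6963)·1 = 0.5222.
u_2 = a_2 − 0.5222·q_1 = (1.0909, -1.6364, 1.3636).
‖u_2‖ = 2.3932, so q_2 = (0.4558, -0.6838, 0.5698).
q_1·a_3 = (-0.1741)·(-3) + (-0.6963)·(-1) + (-0.6963)·0 = 1.2185; q_2·a_3 = 0.4558·(-3) + (-0.6838)·(-1) + 0.5698·0 = -0.6838.
u_3 = a_3 − 1.2185·q_1 + 0.6838·q_2 = (-2.4762, -0.6190, 1.2381).
‖u_3‖ = 2.8368, so q_3 = (-0.8729, -0.2182, 0.4364).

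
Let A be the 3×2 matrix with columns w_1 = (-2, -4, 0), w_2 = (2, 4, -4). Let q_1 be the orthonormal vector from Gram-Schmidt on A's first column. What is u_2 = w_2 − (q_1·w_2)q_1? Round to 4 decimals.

q_1 = w_1/‖w_1‖ = (-2, -4, 0)/4.4721 = (-0.4472, -0.8944, 0.0000).
r_{12} = q_1·w_2 = -4.4721.
u_2 = w_2 + 4.4721·q_1 = (0.0000, 0.0000, -4.0000).

u_2 = (0.0000, 0.0000, -4.0000)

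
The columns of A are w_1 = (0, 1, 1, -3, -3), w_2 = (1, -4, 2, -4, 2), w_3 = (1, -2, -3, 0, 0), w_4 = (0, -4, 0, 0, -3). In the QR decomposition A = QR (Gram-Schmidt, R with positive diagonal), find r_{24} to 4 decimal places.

w_1 = (0, 1, 1, -3, -3); ‖w_1‖ = 4.4721, so q_1 = (0.0000, 0.2236, 0.2236, -0.6708, -0.6708).
q_1·w_2 = 0.0000·1 + 0.2236·(-4) + 0.2236·2 + (-0.6708)·(-4) + (-0.6708)·2 = 0.8944.
u_2 = w_2 − 0.8944·q_1 = (1.0000, -4.2000, 1.8000, -3.4000, 2.6000).
‖u_2‖ = 6.3403, so q_2 = (0.1577, -0.6624, 0.2839, -0.5362, 0.4101).
r_{24} = q_2·w_4 = 1.4195.

r_{24} = 1.4195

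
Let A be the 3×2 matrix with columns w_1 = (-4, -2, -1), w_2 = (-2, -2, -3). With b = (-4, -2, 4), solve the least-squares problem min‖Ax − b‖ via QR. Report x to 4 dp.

x = (2.0606, -1.8182)

w_1 = (-4, -2, -1); ‖w_1‖ = 4.5826, so q_1 = (-0.8729, -0.4364, -0.2182).
q_1·w_2 = (-0.8729)·(-2) + (-0.4364)·(-2) + (-0.2182)·(-3) = 3.2733.
u_2 = w_2 − 3.2733·q_1 = (0.8571, -0.5714, -2.2857).
‖u_2‖ = 2.5071, so q_2 = (0.3419, -0.2279, -0.9117).
Qᵀb = (3.4915, -4.5584).
Back-substitute: x_2 = -4.5584/2.5071 = -1.8182.
x_1 = (3.4915 − 3.2733·(-1.8182))/4.5826 = 2.0606.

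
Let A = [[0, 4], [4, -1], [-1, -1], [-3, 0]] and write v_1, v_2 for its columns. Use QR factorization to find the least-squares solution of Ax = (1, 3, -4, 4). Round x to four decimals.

v_1 = (0, 4, -1, -3); ‖v_1‖ = 5.0990, so e_1 = (0.0000, 0.7845, -0.1961, -0.5883).
e_1·v_2 = 0.0000·4 + 0.7845·(-1) + (-0.1961)·(-1) + (-0.5883)·0 = -0.5883.
u_2 = v_2 + 0.5883·e_1 = (4.0000, -0.5385, -1.1154, -0.3462).
‖u_2‖ = 4.2016, so e_2 = (0.9520, -0.1282, -0.2655, -0.0824).
Qᵀb = (0.7845, 1.2999).
Back-substitute: x_2 = 1.2999/4.2016 = 0.3094.
x_1 = (0.7845 + 0.5883·0.3094)/5.0990 = 0.1895.

x = (0.1895, 0.3094)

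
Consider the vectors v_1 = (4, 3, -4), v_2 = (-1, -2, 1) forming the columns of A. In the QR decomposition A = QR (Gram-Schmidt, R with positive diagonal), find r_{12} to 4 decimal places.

v_1 = (4, 3, -4); ‖v_1‖ = 6.4031, so q_1 = (0.6247, 0.4685, -0.6247).
r_{12} = q_1·v_2 = -2.1864.

r_{12} = -2.1864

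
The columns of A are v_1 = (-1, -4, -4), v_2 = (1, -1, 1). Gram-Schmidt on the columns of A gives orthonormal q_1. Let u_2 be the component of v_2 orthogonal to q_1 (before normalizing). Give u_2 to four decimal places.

u_2 = (0.9697, -1.1212, 0.8788)

q_1 = v_1/‖v_1‖ = (-1, -4, -4)/5.7446 = (-0.1741, -0.6963, -0.6963).
r_{12} = q_1·v_2 = -0.1741.
u_2 = v_2 + 0.1741·q_1 = (0.9697, -1.1212, 0.8788).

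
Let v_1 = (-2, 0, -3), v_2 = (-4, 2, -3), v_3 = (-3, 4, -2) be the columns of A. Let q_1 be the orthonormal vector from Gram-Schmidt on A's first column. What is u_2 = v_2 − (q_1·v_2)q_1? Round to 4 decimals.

v_1 = (-2, 0, -3); ‖v_1‖ = 3.6056, so q_1 = (-0.5547, 0.0000, -0.8321).
q_1·v_2 = (-0.5547)·(-4) + 0.0000·2 + (-0.8321)·(-3) = 4.7150.
u_2 = v_2 − 4.7150·q_1 = (-1.3846, 2.0000, 0.9231).

u_2 = (-1.3846, 2.0000, 0.9231)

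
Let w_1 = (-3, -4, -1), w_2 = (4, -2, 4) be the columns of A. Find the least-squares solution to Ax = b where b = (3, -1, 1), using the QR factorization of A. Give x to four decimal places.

x = (-0.0826, 0.4817)

q_1 = w_1/‖w_1‖ = (-3, -4, -1)/5.0990 = (-0.5883, -0.7845, -0.1961).
r_{12} = q_1·w_2 = -1.5689.
u_2 = w_2 + 1.5689·q_1 = (3.0769, -3.2308, 3.6923).
‖u_2‖ = 5.7912, so q_2 = (0.5313, -0.5579, 0.6376).
Qᵀb = (-1.1767, 2.7894).
Back-substitute: x_2 = 2.7894/5.7912 = 0.4817.
x_1 = (-1.1767 + 1.5689·0.4817)/5.0990 = -0.0826.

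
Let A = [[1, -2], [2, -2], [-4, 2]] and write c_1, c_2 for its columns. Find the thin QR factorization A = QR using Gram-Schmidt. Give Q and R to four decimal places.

Q = [[0.2182, -0.8165], [0.4364, -0.4082], [-0.8729, -0.4082]], R = [[4.5826, -3.0551], [0.0000, 1.6330]]

c_1 = (1, 2, -4); ‖c_1‖ = 4.5826, so e_1 = (0.2182, 0.4364, -0.8729).
e_1·c_2 = 0.2182·(-2) + 0.4364·(-2) + (-0.8729)·2 = -3.0551.
u_2 = c_2 + 3.0551·e_1 = (-1.3333, -0.6667, -0.6667).
‖u_2‖ = 1.6330, so e_2 = (-0.8165, -0.4082, -0.4082).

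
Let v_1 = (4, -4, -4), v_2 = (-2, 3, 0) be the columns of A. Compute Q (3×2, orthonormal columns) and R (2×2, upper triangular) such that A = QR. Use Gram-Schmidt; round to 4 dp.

v_1 = (4, -4, -4); ‖v_1‖ = 6.9282, so q_1 = (0.5774, -0.5774, -0.5774).
q_1·v_2 = 0.5774·(-2) + (-0.5774)·3 + (-0.5774)·0 = -2.8868.
u_2 = v_2 + 2.8868·q_1 = (-0.3333, 1.3333, -1.6667).
‖u_2‖ = 2.1602, so q_2 = (-0.1543, 0.6172, -0.7715).

Q = [[0.5774, -0.1543], [-0.5774, 0.6172], [-0.5774, -0.7715]], R = [[6.9282, -2.8868], [0.0000, 2.1602]]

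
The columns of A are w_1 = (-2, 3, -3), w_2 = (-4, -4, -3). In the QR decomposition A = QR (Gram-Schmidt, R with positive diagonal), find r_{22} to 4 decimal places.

r_{22} = 6.3138

w_1 = (-2, 3, -3); ‖w_1‖ = 4.6904, so q_1 = (-0.4264, 0.6396, -0.6396).
q_1·w_2 = (-0.4264)·(-4) + 0.6396·(-4) + (-0.6396)·(-3) = 1.0660.
u_2 = w_2 − 1.0660·q_1 = (-3.5455, -4.6818, -2.3182).
r_{22} = ‖u_2‖ = 6.3138.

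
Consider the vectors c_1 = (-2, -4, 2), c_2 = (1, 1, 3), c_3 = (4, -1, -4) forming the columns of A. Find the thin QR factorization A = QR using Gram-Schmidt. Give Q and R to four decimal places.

e_1 = c_1/‖c_1‖ = (-2, -4, 2)/4.8990 = (-0.4082, -0.8165, 0.4082).
r_{12} = e_1·c_2 = 0.0000.
u_2 = c_2 − 0.0000·e_1 = (1.0000, 1.0000, 3.0000).
‖u_2‖ = 3.3166, so e_2 = (0.3015, 0.3015, 0.9045).
r_{13} = e_1·c_3 = -2.4495; r_{23} = e_2·c_3 = -2.7136.
u_3 = c_3 + 2.4495·e_1 + 2.7136·e_2 = (3.8182, -2.1818, -0.5455).
‖u_3‖ = 4.4313, so e_3 = (0.8616, -0.4924, -0.1231).

Q = [[-0.4082, 0.3015, 0.8616], [-0.8165, 0.3015, -0.4924], [0.4082, 0.9045, -0.1231]], R = [[4.8990, 0.0000, -2.4495], [0.0000, 3.3166, -2.7136], [0.0000, 0.0000, 4.4313]]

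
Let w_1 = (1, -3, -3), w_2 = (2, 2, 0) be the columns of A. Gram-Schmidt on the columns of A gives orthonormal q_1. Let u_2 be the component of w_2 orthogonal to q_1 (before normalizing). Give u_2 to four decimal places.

w_1 = (1, -3, -3); ‖w_1‖ = 4.3589, so q_1 = (0.2294, -0.6882, -0.6882).
q_1·w_2 = 0.2294·2 + (-0.6882)·2 + (-0.6882)·0 = -0.9177.
u_2 = w_2 + 0.9177·q_1 = (2.2105, 1.3684, -0.6316).

u_2 = (2.2105, 1.3684, -0.6316)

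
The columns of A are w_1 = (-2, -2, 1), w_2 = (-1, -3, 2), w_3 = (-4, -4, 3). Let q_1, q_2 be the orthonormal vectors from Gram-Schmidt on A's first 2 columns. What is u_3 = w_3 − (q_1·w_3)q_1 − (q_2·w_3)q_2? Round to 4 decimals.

u_3 = (-0.1538, 0.4615, 0.6154)

q_1 = w_1/‖w_1‖ = (-2, -2, 1)/3.0000 = (-0.6667, -0.6667, 0.3333).
r_{12} = q_1·w_2 = 3.3333.
u_2 = w_2 − 3.3333·q_1 = (1.2222, -0.7778, 0.8889).
‖u_2‖ = 1.6997, so q_2 = (0.7191, -0.4576, 0.5230).
r_{13} = q_1·w_3 = 6.3333; r_{23} = q_2·w_3 = 0.5230.
u_3 = w_3 − 6.3333·q_1 − 0.5230·q_2 = (-0.1538, 0.4615, 0.6154).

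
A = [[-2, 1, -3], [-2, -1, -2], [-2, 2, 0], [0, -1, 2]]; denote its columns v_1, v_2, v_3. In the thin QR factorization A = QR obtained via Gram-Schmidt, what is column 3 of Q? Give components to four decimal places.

q_3 = (-0.4601, -0.0800, 0.5401, 0.7001)

v_1 = (-2, -2, -2, 0); ‖v_1‖ = 3.4641, so q_1 = (-0.5774, -0.5774, -0.5774, 0.0000).
q_1·v_2 = (-0.5774)·1 + (-0.5774)·(-1) + (-0.5774)·2 + 0.0000·(-1) = -1.1547.
u_2 = v_2 + 1.1547·q_1 = (0.3333, -1.6667, 1.3333, -1.0000).
‖u_2‖ = 2.3805, so q_2 = (0.1400, -0.7001, 0.5601, -0.4201).
q_1·v_3 = (-0.5774)·(-3) + (-0.5774)·(-2) + (-0.5774)·0 + 0.0000·2 = 2.8868; q_2·v_3 = 0.1400·(-3) + (-0.7001)·(-2) + 0.5601·0 + (-0.4201)·2 = 0.1400.
u_3 = v_3 − 2.8868·q_1 − 0.1400·q_2 = (-1.3529, -0.2353, 1.5882, 2.0588).
‖u_3‖ = 2.9406, so q_3 = (-0.4601, -0.0800, 0.5401, 0.7001).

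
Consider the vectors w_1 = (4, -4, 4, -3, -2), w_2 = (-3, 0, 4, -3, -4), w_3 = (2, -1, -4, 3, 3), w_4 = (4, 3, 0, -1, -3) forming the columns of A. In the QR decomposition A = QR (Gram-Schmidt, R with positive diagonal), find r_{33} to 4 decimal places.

r_{33} = 1.4153

w_1 = (4, -4, 4, -3, -2); ‖w_1‖ = 7.8102, so e_1 = (0.5121, -0.5121, 0.5121, -0.3841, -0.2561).
e_1·w_2 = 0.5121·(-3) + (-0.5121)·0 + 0.5121·4 + (-0.3841)·(-3) + (-0.2561)·(-4) = 2.6888.
u_2 = w_2 − 2.6888·e_1 = (-4.3770, 1.3770, 2.6230, -1.9672, -3.3115).
‖u_2‖ = 6.5399, so e_2 = (-0.6693, 0.2106, 0.4011, -0.3008, -0.5063).
e_1·w_3 = 0.5121·2 + (-0.5121)·(-1) + 0.5121·(-4) + (-0.3841)·3 + (-0.2561)·3 = -2.4327; e_2·w_3 = (-0.6693)·2 + 0.2106·(-1) + 0.4011·(-4) + (-0.3008)·3 + (-0.5063)·3 = -5.5748.
u_3 = w_3 + 2.4327·e_1 + 5.5748·e_2 = (-0.4852, -1.0721, -0.5182, 0.3887, -0.4458).
r_{33} = ‖u_3‖ = 1.4153.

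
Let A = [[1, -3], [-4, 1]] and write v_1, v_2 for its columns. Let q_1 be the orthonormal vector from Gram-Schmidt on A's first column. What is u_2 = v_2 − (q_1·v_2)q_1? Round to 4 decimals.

q_1 = v_1/‖v_1‖ = (1, -4)/4.1231 = (0.2425, -0.9701).
r_{12} = q_1·v_2 = -1.6977.
u_2 = v_2 + 1.6977·q_1 = (-2.5882, -0.6471).

u_2 = (-2.5882, -0.6471)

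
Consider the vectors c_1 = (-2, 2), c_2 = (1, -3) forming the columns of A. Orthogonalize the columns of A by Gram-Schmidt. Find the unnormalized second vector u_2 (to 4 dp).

c_1 = (-2, 2); ‖c_1‖ = 2.8284, so q_1 = (-0.7071, 0.7071).
q_1·c_2 = (-0.7071)·1 + 0.7071·(-3) = -2.8284.
u_2 = c_2 + 2.8284·q_1 = (-1.0000, -1.0000).

u_2 = (-1.0000, -1.0000)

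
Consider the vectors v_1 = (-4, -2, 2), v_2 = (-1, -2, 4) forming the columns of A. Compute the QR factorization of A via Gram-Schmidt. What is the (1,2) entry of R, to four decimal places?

r_{12} = 3.2660

v_1 = (-4, -2, 2); ‖v_1‖ = 4.8990, so q_1 = (-0.8165, -0.4082, 0.4082).
r_{12} = q_1·v_2 = 3.2660.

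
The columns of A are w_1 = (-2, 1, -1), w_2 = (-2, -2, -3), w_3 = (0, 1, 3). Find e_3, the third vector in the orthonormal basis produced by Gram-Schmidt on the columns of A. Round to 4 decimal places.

e_3 = (-0.5698, -0.4558, 0.6838)

w_1 = (-2, 1, -1); ‖w_1‖ = 2.4495, so e_1 = (-0.8165, 0.4082, -0.4082).
e_1·w_2 = (-0.8165)·(-2) + 0.4082·(-2) + (-0.4082)·(-3) = 2.0412.
u_2 = w_2 − 2.0412·e_1 = (-0.3333, -2.8333, -2.1667).
‖u_2‖ = 3.5824, so e_2 = (-0.0930, -0.7909, -0.6048).
e_1·w_3 = (-0.8165)·0 + 0.4082·1 + (-0.4082)·3 = -0.8165; e_2·w_3 = (-0.0930)·0 + (-0.7909)·1 + (-0.6048)·3 = -2.6054.
u_3 = w_3 + 0.8165·e_1 + 2.6054·e_2 = (-0.9091, -0.7273, 1.0909).
‖u_3‖ = 1.5954, so e_3 = (-0.5698, -0.4558, 0.6838).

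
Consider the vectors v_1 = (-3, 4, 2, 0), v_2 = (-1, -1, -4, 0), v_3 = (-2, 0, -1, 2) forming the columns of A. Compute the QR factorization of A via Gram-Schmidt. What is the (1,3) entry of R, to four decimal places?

r_{13} = 0.7428

v_1 = (-3, 4, 2, 0); ‖v_1‖ = 5.3852, so e_1 = (-0.5571, 0.7428, 0.3714, 0.0000).
r_{13} = e_1·v_3 = 0.7428.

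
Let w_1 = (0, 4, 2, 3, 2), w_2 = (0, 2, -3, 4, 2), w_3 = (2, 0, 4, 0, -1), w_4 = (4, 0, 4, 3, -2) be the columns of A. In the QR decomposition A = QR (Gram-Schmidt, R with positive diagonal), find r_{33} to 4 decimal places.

r_{33} = 2.6532

w_1 = (0, 4, 2, 3, 2); ‖w_1‖ = 5.7446, so q_1 = (0.0000, 0.6963, 0.3482, 0.5222, 0.3482).
q_1·w_2 = 0.0000·0 + 0.6963·2 + 0.3482·(-3) + 0.5222·4 + 0.3482·2 = 3.1334.
u_2 = w_2 − 3.1334·q_1 = (0.0000, -0.1818, -4.0909, 2.3636, 0.9091).
‖u_2‖ = 4.8148, so q_2 = (0.0000, -0.0378, -0.8497, 0.4909, 0.1888).
q_1·w_3 = 0.0000·2 + 0.6963·0 + 0.3482·4 + 0.5222·0 + 0.3482·(-1) = 1.0445; q_2·w_3 = 0.0000·2 + (-0.0378)·0 + (-0.8497)·4 + 0.4909·0 + 0.1888·(-1) = -3.5875.
u_3 = w_3 − 1.0445·q_1 + 3.5875·q_2 = (2.0000, -0.8627, 0.5882, 1.2157, -0.6863).
r_{33} = ‖u_3‖ = 2.6532.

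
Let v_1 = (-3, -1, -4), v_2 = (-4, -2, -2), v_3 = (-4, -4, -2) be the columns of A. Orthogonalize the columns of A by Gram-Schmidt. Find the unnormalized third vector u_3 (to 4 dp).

u_3 = (0.8571, -1.4286, -0.2857)

v_1 = (-3, -1, -4); ‖v_1‖ = 5.0990, so e_1 = (-0.5883, -0.1961, -0.7845).
e_1·v_2 = (-0.5883)·(-4) + (-0.1961)·(-2) + (-0.7845)·(-2) = 4.3146.
u_2 = v_2 − 4.3146·e_1 = (-1.4615, -1.1538, 1.3846).
‖u_2‖ = 2.3205, so e_2 = (-0.6298, -0.4972, 0.5967).
e_1·v_3 = (-0.5883)·(-4) + (-0.1961)·(-4) + (-0.7845)·(-2) = 4.7068; e_2·v_3 = (-0.6298)·(-4) + (-0.4972)·(-4) + 0.5967·(-2) = 3.3150.
u_3 = v_3 − 4.7068·e_1 − 3.3150·e_2 = (0.8571, -1.4286, -0.2857).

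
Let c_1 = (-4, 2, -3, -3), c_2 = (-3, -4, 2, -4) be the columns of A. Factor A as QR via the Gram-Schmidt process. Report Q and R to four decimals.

Q = [[-0.6489, -0.2992], [0.3244, -0.6954], [-0.4867, 0.4285], [-0.4867, -0.4932]], R = [[6.1644, 1.6222], [0.0000, 6.5091]]

q_1 = c_1/‖c_1‖ = (-4, 2, -3, -3)/6.1644 = (-0.6489, 0.3244, -0.4867, -0.4867).
r_{12} = q_1·c_2 = 1.6222.
u_2 = c_2 − 1.6222·q_1 = (-1.9474, -4.5263, 2.7895, -3.2105).
‖u_2‖ = 6.5091, so q_2 = (-0.2992, -0.6954, 0.4285, -0.4932).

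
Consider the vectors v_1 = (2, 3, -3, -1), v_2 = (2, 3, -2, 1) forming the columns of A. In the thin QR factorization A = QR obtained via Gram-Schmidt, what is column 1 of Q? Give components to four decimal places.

q_1 = (0.4170, 0.6255, -0.6255, -0.2085)

v_1 = (2, 3, -3, -1); ‖v_1‖ = 4.7958, so q_1 = (0.4170, 0.6255, -0.6255, -0.2085).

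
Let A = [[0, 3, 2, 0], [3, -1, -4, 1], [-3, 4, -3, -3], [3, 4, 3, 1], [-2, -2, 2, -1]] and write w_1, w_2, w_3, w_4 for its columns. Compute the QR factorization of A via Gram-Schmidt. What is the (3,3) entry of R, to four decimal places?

w_1 = (0, 3, -3, 3, -2); ‖w_1‖ = 5.5678, so e_1 = (0.0000, 0.5388, -0.5388, 0.5388, -0.3592).
e_1·w_2 = 0.0000·3 + 0.5388·(-1) + (-0.5388)·4 + 0.5388·4 + (-0.3592)·(-2) = 0.1796.
u_2 = w_2 − 0.1796·e_1 = (3.0000, -1.0968, 4.0968, 3.9032, -1.9355).
‖u_2‖ = 6.7800, so e_2 = (0.4425, -0.1618, 0.6042, 0.5757, -0.2855).
e_1·w_3 = 0.0000·2 + 0.5388·(-4) + (-0.5388)·(-3) + 0.5388·3 + (-0.3592)·2 = 0.3592; e_2·w_3 = 0.4425·2 + (-0.1618)·(-4) + 0.6042·(-3) + 0.5757·3 + (-0.2855)·2 = 0.8754.
u_3 = w_3 − 0.3592·e_1 − 0.8754·e_2 = (1.6126, -4.0519, -3.3354, 2.3025, 2.3789).
r_{33} = ‖u_3‖ = 6.4113.

r_{33} = 6.4113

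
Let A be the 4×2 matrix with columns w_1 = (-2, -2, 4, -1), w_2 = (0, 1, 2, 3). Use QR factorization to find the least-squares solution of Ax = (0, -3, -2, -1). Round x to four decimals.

x = (0.0469, -0.7243)

w_1 = (-2, -2, 4, -1); ‖w_1‖ = 5.0000, so q_1 = (-0.4000, -0.4000, 0.8000, -0.2000).
q_1·w_2 = (-0.4000)·0 + (-0.4000)·1 + 0.8000·2 + (-0.2000)·3 = 0.6000.
u_2 = w_2 − 0.6000·q_1 = (0.2400, 1.2400, 1.5200, 3.1200).
‖u_2‖ = 3.6932, so q_2 = (0.0650, 0.3357, 0.4116, 0.8448).
Qᵀb = (-0.2000, -2.6752).
Back-substitute: x_2 = -2.6752/3.6932 = -0.7243.
x_1 = (-0.2000 − 0.6000·(-0.7243))/5.0000 = 0.0469.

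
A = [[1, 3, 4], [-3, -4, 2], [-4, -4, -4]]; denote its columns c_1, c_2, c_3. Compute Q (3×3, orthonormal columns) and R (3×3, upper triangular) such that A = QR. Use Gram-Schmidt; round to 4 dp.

q_1 = c_1/‖c_1‖ = (1, -3, -4)/5.0990 = (0.1961, -0.5883, -0.7845).
r_{12} = q_1·c_2 = 6.0796.
u_2 = c_2 − 6.0796·q_1 = (1.8077, -0.4231, 0.7692).
‖u_2‖ = 2.0096, so q_2 = (0.8995, -0.2105, 0.3828).
r_{13} = q_1·c_3 = 2.7456; r_{23} = q_2·c_3 = 1.6460.
u_3 = c_3 − 2.7456·q_1 − 1.6460·q_2 = (1.9810, 3.9619, -2.4762).
‖u_3‖ = 5.0747, so q_3 = (0.3904, 0.7807, -0.4880).

Q = [[0.1961, 0.8995, 0.3904], [-0.5883, -0.2105, 0.7807], [-0.7845, 0.3828, -0.4880]], R = [[5.0990, 6.0796, 2.7456], [0.0000, 2.0096, 1.6460], [0.0000, 0.0000, 5.0747]]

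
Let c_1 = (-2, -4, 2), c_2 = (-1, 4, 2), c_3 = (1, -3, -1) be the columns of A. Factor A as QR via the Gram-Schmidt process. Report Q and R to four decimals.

Q = [[-0.4082, -0.4468, 0.7960], [-0.8165, 0.5687, -0.0995], [0.4082, 0.6906, 0.5970]], R = [[4.8990, -2.0412, 1.6330], [0.0000, 4.1028, -2.8436], [0.0000, 0.0000, 0.4975]]

c_1 = (-2, -4, 2); ‖c_1‖ = 4.8990, so e_1 = (-0.4082, -0.8165, 0.4082).
e_1·c_2 = (-0.4082)·(-1) + (-0.8165)·4 + 0.4082·2 = -2.0412.
u_2 = c_2 + 2.0412·e_1 = (-1.8333, 2.3333, 2.8333).
‖u_2‖ = 4.1028, so e_2 = (-0.4468, 0.5687, 0.6906).
e_1·c_3 = (-0.4082)·1 + (-0.8165)·(-3) + 0.4082·(-1) = 1.6330; e_2·c_3 = (-0.4468)·1 + 0.5687·(-3) + 0.6906·(-1) = -2.8436.
u_3 = c_3 − 1.6330·e_1 + 2.8436·e_2 = (0.3960, -0.0495, 0.2970).
‖u_3‖ = 0.4975, so e_3 = (0.7960, -0.0995, 0.5970).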